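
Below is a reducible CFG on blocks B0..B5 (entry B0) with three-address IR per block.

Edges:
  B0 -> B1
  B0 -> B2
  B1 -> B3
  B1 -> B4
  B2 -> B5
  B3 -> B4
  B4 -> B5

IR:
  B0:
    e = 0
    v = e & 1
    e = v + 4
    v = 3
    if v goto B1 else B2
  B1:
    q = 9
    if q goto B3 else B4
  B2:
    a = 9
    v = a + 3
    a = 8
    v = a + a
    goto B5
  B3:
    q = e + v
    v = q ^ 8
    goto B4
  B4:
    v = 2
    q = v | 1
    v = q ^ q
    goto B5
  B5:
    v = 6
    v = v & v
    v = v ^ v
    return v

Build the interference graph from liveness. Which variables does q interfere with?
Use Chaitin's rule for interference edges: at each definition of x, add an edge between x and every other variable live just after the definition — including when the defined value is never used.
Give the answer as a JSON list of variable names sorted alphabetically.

def/use:
  B0: {e,v} / ∅
  B1: {q} / ∅
  B2: {a,v} / ∅
  B3: {q,v} / {e,v}
  B4: {q,v} / ∅
  B5: {v} / ∅

Backward fixpoint:
  live B0: ∅→{e,v}
  live B1: {e,v}→{e,v}
  live B2: ∅→∅
  live B3: {e,v}→∅
  live B4: ∅→∅
  live B5: ∅→∅

Interfere edges:
  a: ∅
  e: {q,v}
  q: {e,v}
  v: {e,q}

N(q) = ["e", "v"]

Answer: ["e", "v"]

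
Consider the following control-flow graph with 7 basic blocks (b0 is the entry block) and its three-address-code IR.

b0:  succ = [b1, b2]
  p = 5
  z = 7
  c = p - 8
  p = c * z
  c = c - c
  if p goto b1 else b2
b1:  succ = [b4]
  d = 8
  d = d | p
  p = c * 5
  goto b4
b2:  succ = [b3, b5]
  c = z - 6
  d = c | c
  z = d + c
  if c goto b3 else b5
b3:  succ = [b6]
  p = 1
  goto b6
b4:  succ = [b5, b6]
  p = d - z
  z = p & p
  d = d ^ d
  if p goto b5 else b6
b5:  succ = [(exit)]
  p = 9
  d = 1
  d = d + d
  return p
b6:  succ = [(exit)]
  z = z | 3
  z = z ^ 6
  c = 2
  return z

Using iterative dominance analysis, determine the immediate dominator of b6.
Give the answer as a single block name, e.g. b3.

idom tree: b1←b0 b2←b0 b3←b2 b4←b1 b5←b0 b6←b0
Dom∩ at merges:
  b5: preds {b2,b4}: {b0,b2} ∩ {b0,b1,b4} = {b0}; idom=b0
  b6: preds {b3,b4}: {b0,b2,b3} ∩ {b0,b1,b4} = {b0}; idom=b0

idom(b6) = b0

Answer: b0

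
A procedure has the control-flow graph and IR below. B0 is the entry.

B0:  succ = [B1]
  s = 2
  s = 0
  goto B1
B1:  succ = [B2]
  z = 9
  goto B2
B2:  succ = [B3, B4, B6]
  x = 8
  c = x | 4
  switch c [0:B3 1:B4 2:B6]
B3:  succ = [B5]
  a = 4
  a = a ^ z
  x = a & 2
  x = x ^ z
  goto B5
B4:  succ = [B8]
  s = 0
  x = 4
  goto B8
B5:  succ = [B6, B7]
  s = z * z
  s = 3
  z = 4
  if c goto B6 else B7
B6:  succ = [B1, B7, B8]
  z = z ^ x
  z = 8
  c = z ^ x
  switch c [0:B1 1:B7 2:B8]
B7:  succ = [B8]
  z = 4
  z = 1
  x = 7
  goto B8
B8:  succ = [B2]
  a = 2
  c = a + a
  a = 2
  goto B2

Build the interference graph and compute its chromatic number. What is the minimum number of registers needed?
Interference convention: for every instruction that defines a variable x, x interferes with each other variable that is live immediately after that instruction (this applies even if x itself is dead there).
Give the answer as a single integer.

Answer: 4

Derivation:
Per-block:
  B0: def={s} ue=∅
  B1: def={z} ue=∅
  B2: def={c,x} ue=∅
  B3: def={a,x} ue={z}
  B4: def={s,x} ue=∅
  B5: def={s,z} ue={c,z}
  B6: def={c,z} ue={x,z}
  B7: def={x,z} ue=∅
  B8: def={a,c} ue=∅

Backward fixpoint:
  live B0: ∅→∅
  live B1: ∅→{z}
  live B2: {z}→{c,x,z}
  live B3: {c,z}→{c,x,z}
  live B4: {z}→{z}
  live B5: {c,x,z}→{x,z}
  live B6: {x,z}→{z}
  live B7: ∅→{z}
  live B8: {z}→{z}

Interfere edges:
  a — {c,z}
  c — {a,s,x,z}
  s — {c,x,z}
  x — {c,s,z}
  z — {a,c,s,x}

Colouring:
  {c,s,x,z} pairwise interfere (4-clique) ⇒ χ ≥ 4
  4-colouring: c0={c}  c1={z}  c2={a,s}  c3={x}
  χ = 4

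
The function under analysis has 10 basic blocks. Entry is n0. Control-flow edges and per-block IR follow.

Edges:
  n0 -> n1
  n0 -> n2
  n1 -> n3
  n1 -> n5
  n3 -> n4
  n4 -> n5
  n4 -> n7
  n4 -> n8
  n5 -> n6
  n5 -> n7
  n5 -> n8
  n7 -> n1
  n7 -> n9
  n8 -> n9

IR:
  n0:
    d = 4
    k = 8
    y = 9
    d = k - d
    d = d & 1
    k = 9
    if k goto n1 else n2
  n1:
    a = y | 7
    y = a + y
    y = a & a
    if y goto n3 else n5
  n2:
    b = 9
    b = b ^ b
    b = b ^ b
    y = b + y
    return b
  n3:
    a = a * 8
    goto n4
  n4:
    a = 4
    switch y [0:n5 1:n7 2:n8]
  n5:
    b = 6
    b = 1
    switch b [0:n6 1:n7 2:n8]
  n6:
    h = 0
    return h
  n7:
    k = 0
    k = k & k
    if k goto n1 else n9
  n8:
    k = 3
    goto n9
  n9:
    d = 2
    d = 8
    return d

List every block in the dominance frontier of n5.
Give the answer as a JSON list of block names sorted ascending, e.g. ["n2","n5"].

Answer: ["n7", "n8"]

Working:
idom tree: n1←n0 n2←n0 n3←n1 n4←n3 n5←n1 n6←n5 n7←n1 n8←n1 n9←n1
Join-block Dom:
  n1: preds {n0,n7}: {n0} ∩ {n0,n1,n7} = {n0}; idom=n0
  n5: preds {n1,n4}: {n0,n1} ∩ {n0,n1,n3,n4} = {n0,n1}; idom=n1
  n7: preds {n4,n5}: {n0,n1,n3,n4} ∩ {n0,n1,n5} = {n0,n1}; idom=n1
  n8: preds {n4,n5}: {n0,n1,n3,n4} ∩ {n0,n1,n5} = {n0,n1}; idom=n1
  n9: preds {n7,n8}: {n0,n1,n7} ∩ {n0,n1,n8} = {n0,n1}; idom=n1

DF walk-up:
  n1←n0: walk · to n0
  n1←n7: walk n7→n1 to n0
  n5←n1: walk · to n1
  n5←n4: walk n4→n3 to n1
  n7←n4: walk n4→n3 to n1
  n7←n5: walk n5 to n1
  n8←n4: walk n4→n3 to n1
  n8←n5: walk n5 to n1
  n9←n7: walk n7 to n1
  n9←n8: walk n8 to n1
  n0: DF=∅
  n1: DF={n1}
  n2: DF=∅
  n3: DF={n5,n7,n8}
  n4: DF={n5,n7,n8}
  n5: DF={n7,n8}
  n6: DF=∅
  n7: DF={n1,n9}
  n8: DF={n9}
  n9: DF=∅

DF(n5) = ["n7", "n8"]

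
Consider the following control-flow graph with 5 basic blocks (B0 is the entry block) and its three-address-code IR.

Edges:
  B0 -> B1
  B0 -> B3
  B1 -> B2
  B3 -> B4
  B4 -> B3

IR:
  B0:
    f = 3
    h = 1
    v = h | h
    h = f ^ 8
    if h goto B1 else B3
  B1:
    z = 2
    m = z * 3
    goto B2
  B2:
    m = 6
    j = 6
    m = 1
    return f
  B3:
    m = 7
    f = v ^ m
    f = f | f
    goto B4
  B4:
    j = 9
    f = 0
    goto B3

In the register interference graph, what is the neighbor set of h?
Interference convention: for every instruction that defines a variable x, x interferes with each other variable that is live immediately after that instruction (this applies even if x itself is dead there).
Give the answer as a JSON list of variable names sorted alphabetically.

def/use:
  B0 def {f,h,v} use ∅
  B1 def {m,z} use ∅
  B2 def {j,m} use {f}
  B3 def {f,m} use {v}
  B4 def {f,j} use ∅

Backward fixpoint:
  B0 li=∅ lo={f,v}
  B1 li={f} lo={f}
  B2 li={f} lo=∅
  B3 li={v} lo={v}
  B4 li={v} lo={v}

Conflict graph:
  f — {h,j,m,v,z}
  h — {f,v}
  j — {f,v}
  m — {f,v}
  v — {f,h,j,m}
  z — {f}

N(h) = ["f", "v"]

Answer: ["f", "v"]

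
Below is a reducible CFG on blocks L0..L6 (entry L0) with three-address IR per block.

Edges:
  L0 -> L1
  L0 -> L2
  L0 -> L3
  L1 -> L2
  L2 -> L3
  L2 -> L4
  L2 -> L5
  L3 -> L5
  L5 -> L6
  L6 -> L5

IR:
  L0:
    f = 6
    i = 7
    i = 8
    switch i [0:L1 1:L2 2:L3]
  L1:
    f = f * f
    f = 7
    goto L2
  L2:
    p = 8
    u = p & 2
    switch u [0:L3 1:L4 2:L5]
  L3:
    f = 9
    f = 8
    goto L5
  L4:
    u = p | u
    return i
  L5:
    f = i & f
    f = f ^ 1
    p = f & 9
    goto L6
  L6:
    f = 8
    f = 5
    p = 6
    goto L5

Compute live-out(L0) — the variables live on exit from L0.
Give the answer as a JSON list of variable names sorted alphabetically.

Block summaries:
  L0: def={f,i} ue=∅
  L1: def={f} ue={f}
  L2: def={p,u} ue=∅
  L3: def={f} ue=∅
  L4: def={u} ue={i,p,u}
  L5: def={f,p} ue={f,i}
  L6: def={f,p} ue=∅

Liveness:
  live L0: ∅→{f,i}
  live L1: {f,i}→{f,i}
  live L2: {f,i}→{f,i,p,u}
  live L3: {i}→{f,i}
  live L4: {i,p,u}→∅
  live L5: {f,i}→{i}
  live L6: {i}→{f,i}

live-out(L0) = ["f", "i"]

Answer: ["f", "i"]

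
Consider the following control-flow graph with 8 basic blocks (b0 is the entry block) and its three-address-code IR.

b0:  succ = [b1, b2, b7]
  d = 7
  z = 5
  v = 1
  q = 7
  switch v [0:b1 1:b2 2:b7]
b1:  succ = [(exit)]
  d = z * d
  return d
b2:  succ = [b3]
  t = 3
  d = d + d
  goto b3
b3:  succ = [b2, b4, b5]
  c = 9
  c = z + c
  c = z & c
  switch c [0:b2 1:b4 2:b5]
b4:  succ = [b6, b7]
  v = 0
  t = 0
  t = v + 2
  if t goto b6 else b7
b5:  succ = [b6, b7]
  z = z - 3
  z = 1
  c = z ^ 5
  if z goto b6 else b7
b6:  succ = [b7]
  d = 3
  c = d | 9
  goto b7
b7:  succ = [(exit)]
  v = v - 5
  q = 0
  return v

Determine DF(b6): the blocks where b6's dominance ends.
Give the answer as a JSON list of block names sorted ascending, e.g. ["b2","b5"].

Answer: ["b7"]

Working:
idom tree: b1←b0 b2←b0 b3←b2 b4←b3 b5←b3 b6←b3 b7←b0
Dom∩ at merges:
  b2: preds {b0,b3}: {b0} ∩ {b0,b2,b3} = {b0}; idom=b0
  b6: preds {b4,b5}: {b0,b2,b3,b4} ∩ {b0,b2,b3,b5} = {b0,b2,b3}; idom=b3
  b7: preds {b0,b4,b5,b6}: {b0} ∩ {b0,b2,b3,b4} ∩ {b0,b2,b3,b5} ∩ {b0,b2,b3,b6} = {b0}; idom=b0

DF derivation:
  b2←b0: walk · to b0
  b2←b3: walk b3→b2 to b0
  b6←b4: walk b4 to b3
  b6←b5: walk b5 to b3
  b7←b0: walk · to b0
  b7←b4: walk b4→b3→b2 to b0
  b7←b5: walk b5→b3→b2 to b0
  b7←b6: walk b6→b3→b2 to b0
  b0 → ∅
  b1 → ∅
  b2 → {b2,b7}
  b3 → {b2,b7}
  b4 → {b6,b7}
  b5 → {b6,b7}
  b6 → {b7}
  b7 → ∅

DF(b6) = ["b7"]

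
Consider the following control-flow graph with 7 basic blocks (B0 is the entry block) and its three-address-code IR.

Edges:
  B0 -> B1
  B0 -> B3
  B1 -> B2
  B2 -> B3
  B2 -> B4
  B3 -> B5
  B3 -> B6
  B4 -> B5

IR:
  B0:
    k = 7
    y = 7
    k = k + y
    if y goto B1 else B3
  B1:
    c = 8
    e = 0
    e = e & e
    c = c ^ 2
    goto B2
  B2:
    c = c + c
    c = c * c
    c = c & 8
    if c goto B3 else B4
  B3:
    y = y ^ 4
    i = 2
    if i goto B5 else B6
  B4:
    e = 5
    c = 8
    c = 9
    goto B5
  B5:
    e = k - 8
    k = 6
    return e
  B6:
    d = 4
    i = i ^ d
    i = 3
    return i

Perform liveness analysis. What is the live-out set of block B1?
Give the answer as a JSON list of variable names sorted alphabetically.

Block summaries:
  B0: def={k,y} ue=∅
  B1: def={c,e} ue=∅
  B2: def={c} ue={c}
  B3: def={i,y} ue={y}
  B4: def={c,e} ue=∅
  B5: def={e,k} ue={k}
  B6: def={d,i} ue={i}

Backward fixpoint:
  B0: in=∅ out={k,y}
  B1: in={k,y} out={c,k,y}
  B2: in={c,k,y} out={k,y}
  B3: in={k,y} out={i,k}
  B4: in={k} out={k}
  B5: in={k} out=∅
  B6: in={i} out=∅

live-out(B1) = ["c", "k", "y"]

Answer: ["c", "k", "y"]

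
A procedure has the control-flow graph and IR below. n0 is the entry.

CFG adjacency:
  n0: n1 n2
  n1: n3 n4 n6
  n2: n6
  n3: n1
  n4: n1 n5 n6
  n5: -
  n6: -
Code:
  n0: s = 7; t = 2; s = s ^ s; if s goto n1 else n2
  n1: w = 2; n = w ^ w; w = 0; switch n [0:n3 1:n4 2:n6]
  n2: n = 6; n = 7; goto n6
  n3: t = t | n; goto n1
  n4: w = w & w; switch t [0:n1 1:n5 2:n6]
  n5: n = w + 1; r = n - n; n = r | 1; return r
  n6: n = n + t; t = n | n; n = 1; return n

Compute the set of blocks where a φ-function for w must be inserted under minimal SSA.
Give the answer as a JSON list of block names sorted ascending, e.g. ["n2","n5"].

Answer: ["n1", "n6"]

Derivation:
idom tree: n1←n0 n2←n0 n3←n1 n4←n1 n5←n4 n6←n0
Join-block Dom:
  n1: preds {n0,n3,n4}: {n0} ∩ {n0,n1,n3} ∩ {n0,n1,n4} = {n0}; idom=n0
  n6: preds {n1,n2,n4}: {n0,n1} ∩ {n0,n2} ∩ {n0,n1,n4} = {n0}; idom=n0

DF walk-up:
  join n1 pred n0: · stop@n0
  join n1 pred n3: n3→n1 stop@n0
  join n1 pred n4: n4→n1 stop@n0
  join n6 pred n1: n1 stop@n0
  join n6 pred n2: n2 stop@n0
  join n6 pred n4: n4→n1 stop@n0
  n0: DF=∅
  n1: DF={n1,n6}
  n2: DF={n6}
  n3: DF={n1}
  n4: DF={n1,n6}
  n5: DF=∅
  n6: DF=∅

φ for w: defs {n1,n4}
  DF⁺ = {n1,n6}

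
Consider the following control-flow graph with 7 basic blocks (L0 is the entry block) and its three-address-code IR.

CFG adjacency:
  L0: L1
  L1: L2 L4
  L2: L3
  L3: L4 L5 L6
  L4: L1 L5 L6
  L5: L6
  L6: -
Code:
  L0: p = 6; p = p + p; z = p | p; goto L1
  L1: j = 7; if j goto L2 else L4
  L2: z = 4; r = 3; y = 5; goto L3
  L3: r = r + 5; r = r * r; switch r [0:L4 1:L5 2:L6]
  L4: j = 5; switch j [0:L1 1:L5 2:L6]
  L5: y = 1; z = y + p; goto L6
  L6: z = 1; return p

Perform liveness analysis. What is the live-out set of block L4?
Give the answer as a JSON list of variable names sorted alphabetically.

Per-block:
  L0: {p,z} / ∅
  L1: {j} / ∅
  L2: {r,y,z} / ∅
  L3: {r} / {r}
  L4: {j} / ∅
  L5: {y,z} / {p}
  L6: {z} / {p}

Backward fixpoint:
  live L0: ∅→{p}
  live L1: {p}→{p}
  live L2: {p}→{p,r}
  live L3: {p,r}→{p}
  live L4: {p}→{p}
  live L5: {p}→{p}
  live L6: {p}→∅

live-out(L4) = ["p"]

Answer: ["p"]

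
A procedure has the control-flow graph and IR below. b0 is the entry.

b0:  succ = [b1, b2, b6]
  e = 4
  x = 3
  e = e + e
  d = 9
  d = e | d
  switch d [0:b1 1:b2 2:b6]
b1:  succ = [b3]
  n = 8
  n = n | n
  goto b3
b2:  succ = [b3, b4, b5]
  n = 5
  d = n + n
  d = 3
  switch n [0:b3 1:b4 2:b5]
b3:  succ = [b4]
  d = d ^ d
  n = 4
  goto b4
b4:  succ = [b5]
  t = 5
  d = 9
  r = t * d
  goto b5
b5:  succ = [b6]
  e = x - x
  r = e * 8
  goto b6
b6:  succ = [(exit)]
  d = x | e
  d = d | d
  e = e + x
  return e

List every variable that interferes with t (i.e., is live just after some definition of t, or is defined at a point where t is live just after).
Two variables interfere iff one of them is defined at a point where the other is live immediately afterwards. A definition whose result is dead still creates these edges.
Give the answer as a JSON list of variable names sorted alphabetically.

Answer: ["d", "x"]

Derivation:
Per-block:
  b0: {d,e,x} / ∅
  b1: {n} / ∅
  b2: {d,n} / ∅
  b3: {d,n} / {d}
  b4: {d,r,t} / ∅
  b5: {e,r} / {x}
  b6: {d,e} / {e,x}

Liveness:
  live b0: ∅→{d,e,x}
  live b1: {d,x}→{d,x}
  live b2: {x}→{d,x}
  live b3: {d,x}→{x}
  live b4: {x}→{x}
  live b5: {x}→{e,x}
  live b6: {e,x}→∅

Interfere edges:
  d: {e,n,t,x}
  e: {d,r,x}
  n: {d,x}
  r: {e,x}
  t: {d,x}
  x: {d,e,n,r,t}

N(t) = ["d", "x"]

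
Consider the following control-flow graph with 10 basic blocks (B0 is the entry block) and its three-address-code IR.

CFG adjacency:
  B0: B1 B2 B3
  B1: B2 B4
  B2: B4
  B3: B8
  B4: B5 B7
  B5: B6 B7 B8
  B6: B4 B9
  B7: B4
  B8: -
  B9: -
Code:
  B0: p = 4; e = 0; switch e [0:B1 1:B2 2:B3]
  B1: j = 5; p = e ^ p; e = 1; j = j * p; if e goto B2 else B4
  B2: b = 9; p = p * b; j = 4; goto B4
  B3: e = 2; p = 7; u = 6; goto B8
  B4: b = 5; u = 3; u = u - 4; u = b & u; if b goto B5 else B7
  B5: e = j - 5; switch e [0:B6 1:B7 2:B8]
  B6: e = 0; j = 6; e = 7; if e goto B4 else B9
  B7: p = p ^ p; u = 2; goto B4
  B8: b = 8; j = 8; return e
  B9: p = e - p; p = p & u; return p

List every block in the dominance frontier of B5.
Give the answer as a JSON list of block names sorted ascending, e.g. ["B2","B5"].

idom tree: B1←B0 B2←B0 B3←B0 B4←B0 B5←B4 B6←B5 B7←B4 B8←B0 B9←B6
Join-block Dom:
  B2: preds {B0,B1}: {B0} ∩ {B0,B1} = {B0}; idom=B0
  B4: preds {B1,B2,B6,B7}: {B0,B1} ∩ {B0,B2} ∩ {B0,B4,B5,B6} ∩ {B0,B4,B7} = {B0}; idom=B0
  B7: preds {B4,B5}: {B0,B4} ∩ {B0,B4,B5} = {B0,B4}; idom=B4
  B8: preds {B3,B5}: {B0,B3} ∩ {B0,B4,B5} = {B0}; idom=B0

Frontier:
  B2←B0: walk · to B0
  B2←B1: walk B1 to B0
  B4←B1: walk B1 to B0
  B4←B2: walk B2 to B0
  B4←B6: walk B6→B5→B4 to B0
  B4←B7: walk B7→B4 to B0
  B7←B4: walk · to B4
  B7←B5: walk B5 to B4
  B8←B3: walk B3 to B0
  B8←B5: walk B5→B4 to B0
  DF(B0)=∅
  DF(B1)={B2,B4}
  DF(B2)={B4}
  DF(B3)={B8}
  DF(B4)={B4,B8}
  DF(B5)={B4,B7,B8}
  DF(B6)={B4}
  DF(B7)={B4}
  DF(B8)=∅
  DF(B9)=∅

DF(B5) = ["B4", "B7", "B8"]

Answer: ["B4", "B7", "B8"]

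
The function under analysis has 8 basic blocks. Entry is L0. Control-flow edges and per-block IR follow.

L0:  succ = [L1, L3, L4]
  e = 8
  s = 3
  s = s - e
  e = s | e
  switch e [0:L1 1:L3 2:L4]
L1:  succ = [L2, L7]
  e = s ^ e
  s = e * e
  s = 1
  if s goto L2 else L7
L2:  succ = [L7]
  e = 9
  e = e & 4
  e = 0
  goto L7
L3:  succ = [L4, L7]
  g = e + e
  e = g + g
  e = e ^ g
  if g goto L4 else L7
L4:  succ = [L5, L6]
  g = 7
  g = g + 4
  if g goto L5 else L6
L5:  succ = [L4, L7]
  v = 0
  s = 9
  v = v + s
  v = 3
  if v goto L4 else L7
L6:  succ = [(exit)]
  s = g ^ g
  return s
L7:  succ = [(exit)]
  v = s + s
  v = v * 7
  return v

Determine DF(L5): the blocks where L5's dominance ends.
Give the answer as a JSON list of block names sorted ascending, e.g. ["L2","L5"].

Answer: ["L4", "L7"]

Analysis:
idom tree: L1←L0 L2←L1 L3←L0 L4←L0 L5←L4 L6←L4 L7←L0
Dom at joins:
  L4: preds {L0,L3,L5}: {L0} ∩ {L0,L3} ∩ {L0,L4,L5} = {L0}; idom=L0
  L7: preds {L1,L2,L3,L5}: {L0,L1} ∩ {L0,L1,L2} ∩ {L0,L3} ∩ {L0,L4,L5} = {L0}; idom=L0

DF derivation:
  join L4 pred L0: · stop@L0
  join L4 pred L3: L3 stop@L0
  join L4 pred L5: L5→L4 stop@L0
  join L7 pred L1: L1 stop@L0
  join L7 pred L2: L2→L1 stop@L0
  join L7 pred L3: L3 stop@L0
  join L7 pred L5: L5→L4 stop@L0
  L0: DF=∅
  L1: DF={L7}
  L2: DF={L7}
  L3: DF={L4,L7}
  L4: DF={L4,L7}
  L5: DF={L4,L7}
  L6: DF=∅
  L7: DF=∅

DF(L5) = ["L4", "L7"]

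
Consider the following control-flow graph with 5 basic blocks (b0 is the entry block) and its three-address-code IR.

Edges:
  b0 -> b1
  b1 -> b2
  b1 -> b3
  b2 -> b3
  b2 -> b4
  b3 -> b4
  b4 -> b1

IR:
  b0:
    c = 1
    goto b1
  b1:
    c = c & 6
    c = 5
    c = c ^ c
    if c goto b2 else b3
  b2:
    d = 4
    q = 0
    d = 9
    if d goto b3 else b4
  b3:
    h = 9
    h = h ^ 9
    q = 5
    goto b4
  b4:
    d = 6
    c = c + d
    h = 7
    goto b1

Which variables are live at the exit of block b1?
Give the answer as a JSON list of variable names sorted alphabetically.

Per-block:
  b0: {c} / ∅
  b1: {c} / {c}
  b2: {d,q} / ∅
  b3: {h,q} / ∅
  b4: {c,d,h} / {c}

Live sets:
  b0: in=∅ out={c}
  b1: in={c} out={c}
  b2: in={c} out={c}
  b3: in={c} out={c}
  b4: in={c} out={c}

live-out(b1) = ["c"]

Answer: ["c"]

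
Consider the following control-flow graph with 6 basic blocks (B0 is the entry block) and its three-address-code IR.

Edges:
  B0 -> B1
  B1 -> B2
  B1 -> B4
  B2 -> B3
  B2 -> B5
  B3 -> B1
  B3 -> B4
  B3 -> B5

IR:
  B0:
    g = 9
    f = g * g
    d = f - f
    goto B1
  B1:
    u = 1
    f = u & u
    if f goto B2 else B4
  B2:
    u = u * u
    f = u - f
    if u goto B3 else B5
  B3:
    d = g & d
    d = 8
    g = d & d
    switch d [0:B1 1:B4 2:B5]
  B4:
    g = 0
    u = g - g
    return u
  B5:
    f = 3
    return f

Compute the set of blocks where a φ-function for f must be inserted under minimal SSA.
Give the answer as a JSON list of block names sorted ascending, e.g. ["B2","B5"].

Answer: ["B1", "B4"]

Working:
idom tree: B1←B0 B2←B1 B3←B2 B4←B1 B5←B2
Dom∩ at merges:
  B1: preds {B0,B3}: {B0} ∩ {B0,B1,B2,B3} = {B0}; idom=B0
  B4: preds {B1,B3}: {B0,B1} ∩ {B0,B1,B2,B3} = {B0,B1}; idom=B1
  B5: preds {B2,B3}: {B0,B1,B2} ∩ {B0,B1,B2,B3} = {B0,B1,B2}; idom=B2

DF derivation:
  B1←B0: walk · to B0
  B1←B3: walk B3→B2→B1 to B0
  B4←B1: walk · to B1
  B4←B3: walk B3→B2 to B1
  B5←B2: walk · to B2
  B5←B3: walk B3 to B2
  DF(B0)=∅
  DF(B1)={B1}
  DF(B2)={B1,B4}
  DF(B3)={B1,B4,B5}
  DF(B4)=∅
  DF(B5)=∅

φ for f: defs {B0,B1,B2,B5}
  DF⁺ = {B1,B4}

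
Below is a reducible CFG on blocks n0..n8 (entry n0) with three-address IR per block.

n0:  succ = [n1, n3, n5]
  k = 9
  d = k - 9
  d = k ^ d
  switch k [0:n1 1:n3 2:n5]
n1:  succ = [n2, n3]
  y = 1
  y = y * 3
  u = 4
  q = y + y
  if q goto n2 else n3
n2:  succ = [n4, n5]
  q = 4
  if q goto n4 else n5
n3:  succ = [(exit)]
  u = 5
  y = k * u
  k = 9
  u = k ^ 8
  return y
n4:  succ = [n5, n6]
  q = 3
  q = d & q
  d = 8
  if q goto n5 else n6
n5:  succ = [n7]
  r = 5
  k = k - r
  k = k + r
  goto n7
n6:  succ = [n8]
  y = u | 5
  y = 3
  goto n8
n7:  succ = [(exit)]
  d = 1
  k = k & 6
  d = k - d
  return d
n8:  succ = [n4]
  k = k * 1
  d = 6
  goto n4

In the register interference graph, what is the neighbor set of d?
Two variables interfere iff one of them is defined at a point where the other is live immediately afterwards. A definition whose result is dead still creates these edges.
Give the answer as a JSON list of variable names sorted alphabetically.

def/use:
  n0: {d,k} / ∅
  n1: {q,u,y} / ∅
  n2: {q} / ∅
  n3: {k,u,y} / {k}
  n4: {d,q} / {d}
  n5: {k,r} / {k}
  n6: {y} / {u}
  n7: {d,k} / {k}
  n8: {d,k} / {k}

Live sets:
  live n0: ∅→{d,k}
  live n1: {d,k}→{d,k,u}
  live n2: {d,k,u}→{d,k,u}
  live n3: {k}→∅
  live n4: {d,k,u}→{k,u}
  live n5: {k}→{k}
  live n6: {k,u}→{k,u}
  live n7: {k}→∅
  live n8: {k,u}→{d,k,u}

Interfere edges:
  d: {k,q,u,y}
  k: {d,q,r,u,y}
  q: {d,k,u}
  r: {k}
  u: {d,k,q,y}
  y: {d,k,u}

N(d) = ["k", "q", "u", "y"]

Answer: ["k", "q", "u", "y"]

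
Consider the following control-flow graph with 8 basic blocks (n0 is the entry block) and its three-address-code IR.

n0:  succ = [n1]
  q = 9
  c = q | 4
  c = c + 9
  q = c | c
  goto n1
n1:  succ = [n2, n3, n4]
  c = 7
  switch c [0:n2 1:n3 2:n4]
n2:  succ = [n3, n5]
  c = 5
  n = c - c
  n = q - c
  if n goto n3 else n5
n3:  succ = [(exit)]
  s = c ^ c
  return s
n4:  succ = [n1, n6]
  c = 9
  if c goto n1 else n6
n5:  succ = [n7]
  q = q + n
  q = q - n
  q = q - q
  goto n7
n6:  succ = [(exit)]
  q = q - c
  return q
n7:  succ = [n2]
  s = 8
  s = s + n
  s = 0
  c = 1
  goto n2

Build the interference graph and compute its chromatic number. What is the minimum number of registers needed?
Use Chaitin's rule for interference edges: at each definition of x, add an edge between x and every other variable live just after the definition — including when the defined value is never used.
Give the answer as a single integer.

Per-block:
  n0 def {c,q} use ∅
  n1 def {c} use ∅
  n2 def {c,n} use {q}
  n3 def {s} use {c}
  n4 def {c} use ∅
  n5 def {q} use {n,q}
  n6 def {q} use {c,q}
  n7 def {c,s} use {n}

Live sets:
  n0: in=∅ out={q}
  n1: in={q} out={c,q}
  n2: in={q} out={c,n,q}
  n3: in={c} out=∅
  n4: in={q} out={c,q}
  n5: in={n,q} out={n,q}
  n6: in={c,q} out=∅
  n7: in={n,q} out={q}

Interference:
  c↔{n,q}
  n↔{c,q,s}
  q↔{c,n,s}
  s↔{n,q}

Registers:
  clique {c,n,q} ⇒ need ≥ 3
  assign c→R2 n→R0 q→R1 s→R2 — no edge inside a register ⇒ χ ≤ 3
  χ = 3

Answer: 3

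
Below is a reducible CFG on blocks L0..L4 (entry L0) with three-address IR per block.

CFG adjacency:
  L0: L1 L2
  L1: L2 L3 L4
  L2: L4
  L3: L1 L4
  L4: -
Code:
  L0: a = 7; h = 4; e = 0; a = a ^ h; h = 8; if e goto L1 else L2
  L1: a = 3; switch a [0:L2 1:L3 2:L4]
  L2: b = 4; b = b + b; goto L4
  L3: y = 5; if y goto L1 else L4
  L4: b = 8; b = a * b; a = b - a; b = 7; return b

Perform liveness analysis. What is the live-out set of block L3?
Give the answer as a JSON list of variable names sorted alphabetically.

Answer: ["a"]

Working:
Block summaries:
  L0: {a,e,h} / ∅
  L1: {a} / ∅
  L2: {b} / ∅
  L3: {y} / ∅
  L4: {a,b} / {a}

Liveness:
  live L0: ∅→{a}
  live L1: ∅→{a}
  live L2: {a}→{a}
  live L3: {a}→{a}
  live L4: {a}→∅

live-out(L3) = ["a"]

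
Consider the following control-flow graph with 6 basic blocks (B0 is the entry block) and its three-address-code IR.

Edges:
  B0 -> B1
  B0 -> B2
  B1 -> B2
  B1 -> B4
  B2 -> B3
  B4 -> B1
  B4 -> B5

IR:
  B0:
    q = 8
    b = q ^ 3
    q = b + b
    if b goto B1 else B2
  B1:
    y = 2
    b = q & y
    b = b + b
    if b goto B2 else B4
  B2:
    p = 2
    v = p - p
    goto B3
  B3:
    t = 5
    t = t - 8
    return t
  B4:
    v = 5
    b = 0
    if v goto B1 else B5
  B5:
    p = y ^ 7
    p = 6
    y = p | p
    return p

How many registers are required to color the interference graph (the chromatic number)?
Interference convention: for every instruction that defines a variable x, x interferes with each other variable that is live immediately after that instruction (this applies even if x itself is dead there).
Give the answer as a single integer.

Answer: 4

Working:
Per-block:
  B0 def {b,q} use ∅
  B1 def {b,y} use {q}
  B2 def {p,v} use ∅
  B3 def {t} use ∅
  B4 def {b,v} use ∅
  B5 def {p,y} use {y}

Live sets:
  live B0: ∅→{q}
  live B1: {q}→{q,y}
  live B2: ∅→∅
  live B3: ∅→∅
  live B4: {q,y}→{q,y}
  live B5: {y}→∅

Interference:
  b — {q,v,y}
  p — {y}
  q — {b,v,y}
  t — ∅
  v — {b,q,y}
  y — {b,p,q,v}

Colouring:
  lower bound: {b,q,v,y} mutually conflict ⇒ χ ≥ 4
  4-colouring: r0={t,y}  r1={b,p}  r2={q}  r3={v}
  χ = 4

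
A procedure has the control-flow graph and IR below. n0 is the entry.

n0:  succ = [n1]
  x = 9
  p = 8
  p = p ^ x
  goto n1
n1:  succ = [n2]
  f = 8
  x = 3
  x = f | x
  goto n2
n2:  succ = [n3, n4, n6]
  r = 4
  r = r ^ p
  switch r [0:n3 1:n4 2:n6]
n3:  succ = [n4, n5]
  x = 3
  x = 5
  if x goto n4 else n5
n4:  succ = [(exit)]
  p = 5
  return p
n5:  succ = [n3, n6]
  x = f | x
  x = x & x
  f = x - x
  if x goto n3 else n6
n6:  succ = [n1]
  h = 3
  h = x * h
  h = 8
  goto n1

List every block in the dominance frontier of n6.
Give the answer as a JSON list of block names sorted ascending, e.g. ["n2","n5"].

Answer: ["n1"]

Derivation:
idom tree: n1←n0 n2←n1 n3←n2 n4←n2 n5←n3 n6←n2
Join-block Dom:
  n1: preds {n0,n6}: {n0} ∩ {n0,n1,n2,n6} = {n0}; idom=n0
  n3: preds {n2,n5}: {n0,n1,n2} ∩ {n0,n1,n2,n3,n5} = {n0,n1,n2}; idom=n2
  n4: preds {n2,n3}: {n0,n1,n2} ∩ {n0,n1,n2,n3} = {n0,n1,n2}; idom=n2
  n6: preds {n2,n5}: {n0,n1,n2} ∩ {n0,n1,n2,n3,n5} = {n0,n1,n2}; idom=n2

Frontier:
  join n1 pred n0: · stop@n0
  join n1 pred n6: n6→n2→n1 stop@n0
  join n3 pred n2: · stop@n2
  join n3 pred n5: n5→n3 stop@n2
  join n4 pred n2: · stop@n2
  join n4 pred n3: n3 stop@n2
  join n6 pred n2: · stop@n2
  join n6 pred n5: n5→n3 stop@n2
  n0: DF=∅
  n1: DF={n1}
  n2: DF={n1}
  n3: DF={n3,n4,n6}
  n4: DF=∅
  n5: DF={n3,n6}
  n6: DF={n1}

DF(n6) = ["n1"]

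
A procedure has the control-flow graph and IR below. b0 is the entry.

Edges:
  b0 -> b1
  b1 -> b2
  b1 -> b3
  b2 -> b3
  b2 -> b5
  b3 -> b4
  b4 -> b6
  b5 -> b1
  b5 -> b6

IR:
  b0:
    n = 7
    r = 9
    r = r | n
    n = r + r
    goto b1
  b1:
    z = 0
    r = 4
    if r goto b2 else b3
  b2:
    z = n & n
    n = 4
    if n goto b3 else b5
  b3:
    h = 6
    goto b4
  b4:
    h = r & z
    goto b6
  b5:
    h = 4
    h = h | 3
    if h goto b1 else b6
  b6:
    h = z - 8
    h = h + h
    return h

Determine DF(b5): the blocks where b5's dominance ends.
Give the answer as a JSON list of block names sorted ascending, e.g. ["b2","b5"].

Answer: ["b1", "b6"]

Working:
idom tree: b1←b0 b2←b1 b3←b1 b4←b3 b5←b2 b6←b1
Dom∩ at merges:
  b1: preds {b0,b5}: {b0} ∩ {b0,b1,b2,b5} = {b0}; idom=b0
  b3: preds {b1,b2}: {b0,b1} ∩ {b0,b1,b2} = {b0,b1}; idom=b1
  b6: preds {b4,b5}: {b0,b1,b3,b4} ∩ {b0,b1,b2,b5} = {b0,b1}; idom=b1

Frontier:
  b1←b0: walk · to b0
  b1←b5: walk b5→b2→b1 to b0
  b3←b1: walk · to b1
  b3←b2: walk b2 to b1
  b6←b4: walk b4→b3 to b1
  b6←b5: walk b5→b2 to b1
  DF(b0)=∅
  DF(b1)={b1}
  DF(b2)={b1,b3,b6}
  DF(b3)={b6}
  DF(b4)={b6}
  DF(b5)={b1,b6}
  DF(b6)=∅

DF(b5) = ["b1", "b6"]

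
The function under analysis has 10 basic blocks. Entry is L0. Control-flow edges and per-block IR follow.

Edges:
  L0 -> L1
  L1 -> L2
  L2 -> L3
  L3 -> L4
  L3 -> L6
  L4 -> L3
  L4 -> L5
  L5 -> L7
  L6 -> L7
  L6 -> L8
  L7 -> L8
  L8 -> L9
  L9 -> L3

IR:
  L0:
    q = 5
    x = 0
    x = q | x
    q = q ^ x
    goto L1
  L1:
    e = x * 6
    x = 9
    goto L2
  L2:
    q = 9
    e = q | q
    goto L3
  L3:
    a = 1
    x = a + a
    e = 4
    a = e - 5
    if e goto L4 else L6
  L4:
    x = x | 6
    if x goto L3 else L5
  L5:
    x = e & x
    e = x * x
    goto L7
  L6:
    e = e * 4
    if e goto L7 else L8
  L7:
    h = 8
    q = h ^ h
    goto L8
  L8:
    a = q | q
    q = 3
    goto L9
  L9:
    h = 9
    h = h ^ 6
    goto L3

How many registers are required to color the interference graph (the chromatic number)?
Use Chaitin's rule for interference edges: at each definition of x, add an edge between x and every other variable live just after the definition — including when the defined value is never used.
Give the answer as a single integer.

Answer: 4

Working:
Block summaries:
  L0: def={q,x} ue=∅
  L1: def={e,x} ue={x}
  L2: def={e,q} ue=∅
  L3: def={a,e,x} ue=∅
  L4: def={x} ue={x}
  L5: def={e,x} ue={e,x}
  L6: def={e} ue={e}
  L7: def={h,q} ue=∅
  L8: def={a,q} ue={q}
  L9: def={h} ue=∅

Liveness:
  L0 li=∅ lo={x}
  L1 li={x} lo=∅
  L2 li=∅ lo={q}
  L3 li={q} lo={e,q,x}
  L4 li={e,q,x} lo={e,q,x}
  L5 li={e,x} lo=∅
  L6 li={e,q} lo={q}
  L7 li=∅ lo={q}
  L8 li={q} lo={q}
  L9 li={q} lo={q}

Interfere edges:
  a↔{e,q,x}
  e↔{a,q,x}
  h↔{q}
  q↔{a,e,h,x}
  x↔{a,e,q}

Colouring:
  {a,e,q,x} pairwise interfere (4-clique) ⇒ χ ≥ 4
  4-colouring: c0={q}  c1={a,h}  c2={e}  c3={x}
  χ = 4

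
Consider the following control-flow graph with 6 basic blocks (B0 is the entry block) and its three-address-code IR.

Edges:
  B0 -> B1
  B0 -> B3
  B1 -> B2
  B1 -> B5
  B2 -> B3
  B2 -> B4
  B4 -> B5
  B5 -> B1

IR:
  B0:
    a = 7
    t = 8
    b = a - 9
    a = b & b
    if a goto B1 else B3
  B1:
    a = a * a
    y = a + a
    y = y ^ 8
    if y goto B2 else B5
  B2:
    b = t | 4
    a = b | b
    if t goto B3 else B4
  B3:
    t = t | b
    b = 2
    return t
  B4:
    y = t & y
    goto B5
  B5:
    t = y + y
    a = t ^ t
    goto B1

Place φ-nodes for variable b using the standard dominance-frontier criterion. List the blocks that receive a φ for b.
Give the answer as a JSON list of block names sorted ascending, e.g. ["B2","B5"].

idom tree: B1←B0 B2←B1 B3←B0 B4←B2 B5←B1
Dom∩ at merges:
  B1: preds {B0,B5}: {B0} ∩ {B0,B1,B5} = {B0}; idom=B0
  B3: preds {B0,B2}: {B0} ∩ {B0,B1,B2} = {B0}; idom=B0
  B5: preds {B1,B4}: {B0,B1} ∩ {B0,B1,B2,B4} = {B0,B1}; idom=B1

Frontier:
  B1←B0: walk · to B0
  B1←B5: walk B5→B1 to B0
  B3←B0: walk · to B0
  B3←B2: walk B2→B1 to B0
  B5←B1: walk · to B1
  B5←B4: walk B4→B2 to B1
  B0 → ∅
  B1 → {B1,B3}
  B2 → {B3,B5}
  B3 → ∅
  B4 → {B5}
  B5 → {B1}

φ for b: defs {B0,B2,B3}
  DF⁺ = {B1,B3,B5}

Answer: ["B1", "B3", "B5"]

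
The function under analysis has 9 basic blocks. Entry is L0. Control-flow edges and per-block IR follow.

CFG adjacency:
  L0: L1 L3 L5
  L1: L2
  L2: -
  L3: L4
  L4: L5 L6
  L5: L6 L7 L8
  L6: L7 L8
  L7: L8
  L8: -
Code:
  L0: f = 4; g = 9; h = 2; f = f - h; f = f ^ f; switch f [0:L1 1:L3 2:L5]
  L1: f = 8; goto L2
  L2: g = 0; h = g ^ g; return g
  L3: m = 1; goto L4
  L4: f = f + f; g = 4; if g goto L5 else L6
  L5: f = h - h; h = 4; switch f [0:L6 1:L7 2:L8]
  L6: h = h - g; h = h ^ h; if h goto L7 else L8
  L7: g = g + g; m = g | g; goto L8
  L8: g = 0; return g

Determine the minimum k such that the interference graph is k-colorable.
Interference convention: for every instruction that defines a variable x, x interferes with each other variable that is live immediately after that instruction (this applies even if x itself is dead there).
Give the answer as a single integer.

Answer: 3

Derivation:
def/use:
  L0: def={f,g,h} ue=∅
  L1: def={f} ue=∅
  L2: def={g,h} ue=∅
  L3: def={m} ue=∅
  L4: def={f,g} ue={f}
  L5: def={f,h} ue={h}
  L6: def={h} ue={g,h}
  L7: def={g,m} ue={g}
  L8: def={g} ue=∅

Liveness:
  L0 li=∅ lo={f,g,h}
  L1 li=∅ lo=∅
  L2 li=∅ lo=∅
  L3 li={f,h} lo={f,h}
  L4 li={f,h} lo={g,h}
  L5 li={g,h} lo={g,h}
  L6 li={g,h} lo={g}
  L7 li={g} lo=∅
  L8 li=∅ lo=∅

Interfere edges:
  f: {g,h,m}
  g: {f,h}
  h: {f,g,m}
  m: {f,h}

Colouring:
  clique {f,g,h} ⇒ need ≥ 3
  3-colouring: c0={f}  c1={h}  c2={g,m}
  χ = 3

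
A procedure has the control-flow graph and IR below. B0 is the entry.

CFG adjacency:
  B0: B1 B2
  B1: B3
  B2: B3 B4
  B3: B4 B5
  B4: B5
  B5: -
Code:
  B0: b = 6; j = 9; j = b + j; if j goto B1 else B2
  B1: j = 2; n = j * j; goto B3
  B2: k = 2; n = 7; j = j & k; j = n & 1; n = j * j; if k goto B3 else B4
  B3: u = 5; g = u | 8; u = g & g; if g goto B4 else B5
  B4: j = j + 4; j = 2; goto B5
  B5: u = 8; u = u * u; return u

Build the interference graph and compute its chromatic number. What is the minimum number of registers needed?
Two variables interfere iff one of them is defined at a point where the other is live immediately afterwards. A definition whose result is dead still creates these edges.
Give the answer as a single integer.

def/use:
  B0: def={b,j} ue=∅
  B1: def={j,n} ue=∅
  B2: def={j,k,n} ue={j}
  B3: def={g,u} ue=∅
  B4: def={j} ue={j}
  B5: def={u} ue=∅

Backward fixpoint:
  B0 li=∅ lo={j}
  B1 li=∅ lo={j}
  B2 li={j} lo={j}
  B3 li={j} lo={j}
  B4 li={j} lo=∅
  B5 li=∅ lo=∅

Conflict graph:
  b — {j}
  g — {j,u}
  j — {b,g,k,n,u}
  k — {j,n}
  n — {j,k}
  u — {g,j}

Chromatic number:
  {g,j,u} pairwise interfere (3-clique) ⇒ χ ≥ 3
  assign b→c1 g→c1 j→c0 k→c1 n→c2 u→c2 — no edge inside a register ⇒ χ ≤ 3
  χ = 3

Answer: 3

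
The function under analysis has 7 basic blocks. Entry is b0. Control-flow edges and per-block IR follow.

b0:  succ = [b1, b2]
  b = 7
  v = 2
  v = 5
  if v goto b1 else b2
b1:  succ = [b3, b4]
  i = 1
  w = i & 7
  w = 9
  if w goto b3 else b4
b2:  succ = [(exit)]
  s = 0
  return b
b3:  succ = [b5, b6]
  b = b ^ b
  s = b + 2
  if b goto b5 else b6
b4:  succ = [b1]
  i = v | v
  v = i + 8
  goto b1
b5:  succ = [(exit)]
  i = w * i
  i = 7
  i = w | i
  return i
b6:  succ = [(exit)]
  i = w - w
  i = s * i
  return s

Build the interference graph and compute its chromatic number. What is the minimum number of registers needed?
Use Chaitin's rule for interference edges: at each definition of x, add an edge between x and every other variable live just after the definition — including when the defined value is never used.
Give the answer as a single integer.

Block summaries:
  b0: {b,v} / ∅
  b1: {i,w} / ∅
  b2: {s} / {b}
  b3: {b,s} / {b}
  b4: {i,v} / {v}
  b5: {i} / {i,w}
  b6: {i} / {s,w}

Liveness:
  live b0: ∅→{b,v}
  live b1: {b,v}→{b,i,v,w}
  live b2: {b}→∅
  live b3: {b,i,w}→{i,s,w}
  live b4: {b,v}→{b,v}
  live b5: {i,w}→∅
  live b6: {s,w}→∅

Interference:
  b: {i,s,v,w}
  i: {b,s,v,w}
  s: {b,i,w}
  v: {b,i,w}
  w: {b,i,s,v}

Registers:
  clique {b,i,s,w} ⇒ need ≥ 4
  4-colouring: r0={b}  r1={i}  r2={w}  r3={s,v}
  χ = 4

Answer: 4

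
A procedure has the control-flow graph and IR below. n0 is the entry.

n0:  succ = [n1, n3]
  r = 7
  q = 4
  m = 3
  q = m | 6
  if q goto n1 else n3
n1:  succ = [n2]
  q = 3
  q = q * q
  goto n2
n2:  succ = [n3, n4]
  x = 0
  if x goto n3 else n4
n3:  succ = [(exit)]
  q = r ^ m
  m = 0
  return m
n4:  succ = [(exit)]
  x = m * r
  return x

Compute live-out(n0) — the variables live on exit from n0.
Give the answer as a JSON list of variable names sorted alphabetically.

Answer: ["m", "r"]

Analysis:
def/use:
  n0: {m,q,r} / ∅
  n1: {q} / ∅
  n2: {x} / ∅
  n3: {m,q} / {m,r}
  n4: {x} / {m,r}

Backward fixpoint:
  n0 li=∅ lo={m,r}
  n1 li={m,r} lo={m,r}
  n2 li={m,r} lo={m,r}
  n3 li={m,r} lo=∅
  n4 li={m,r} lo=∅

live-out(n0) = ["m", "r"]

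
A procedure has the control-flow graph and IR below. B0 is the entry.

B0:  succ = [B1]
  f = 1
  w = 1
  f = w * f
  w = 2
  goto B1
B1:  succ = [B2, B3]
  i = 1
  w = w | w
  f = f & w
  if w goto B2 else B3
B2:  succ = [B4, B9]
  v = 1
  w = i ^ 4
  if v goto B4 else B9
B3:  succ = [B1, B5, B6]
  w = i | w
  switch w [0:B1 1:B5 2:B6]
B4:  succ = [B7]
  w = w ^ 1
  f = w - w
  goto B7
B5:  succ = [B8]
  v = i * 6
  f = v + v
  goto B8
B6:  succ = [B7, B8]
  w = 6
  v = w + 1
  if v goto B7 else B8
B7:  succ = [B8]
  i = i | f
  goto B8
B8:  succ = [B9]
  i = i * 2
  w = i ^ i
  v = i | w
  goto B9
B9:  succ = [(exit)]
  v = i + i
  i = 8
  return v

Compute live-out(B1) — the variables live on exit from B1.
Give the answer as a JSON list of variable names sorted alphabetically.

Answer: ["f", "i", "w"]

Working:
def/use:
  B0: def={f,w} ue=∅
  B1: def={f,i,w} ue={f,w}
  B2: def={v,w} ue={i}
  B3: def={w} ue={i,w}
  B4: def={f,w} ue={w}
  B5: def={f,v} ue={i}
  B6: def={v,w} ue=∅
  B7: def={i} ue={f,i}
  B8: def={i,v,w} ue={i}
  B9: def={i,v} ue={i}

Live sets:
  live B0: ∅→{f,w}
  live B1: {f,w}→{f,i,w}
  live B2: {i}→{i,w}
  live B3: {f,i,w}→{f,i,w}
  live B4: {i,w}→{f,i}
  live B5: {i}→{i}
  live B6: {f,i}→{f,i}
  live B7: {f,i}→{i}
  live B8: {i}→{i}
  live B9: {i}→∅

live-out(B1) = ["f", "i", "w"]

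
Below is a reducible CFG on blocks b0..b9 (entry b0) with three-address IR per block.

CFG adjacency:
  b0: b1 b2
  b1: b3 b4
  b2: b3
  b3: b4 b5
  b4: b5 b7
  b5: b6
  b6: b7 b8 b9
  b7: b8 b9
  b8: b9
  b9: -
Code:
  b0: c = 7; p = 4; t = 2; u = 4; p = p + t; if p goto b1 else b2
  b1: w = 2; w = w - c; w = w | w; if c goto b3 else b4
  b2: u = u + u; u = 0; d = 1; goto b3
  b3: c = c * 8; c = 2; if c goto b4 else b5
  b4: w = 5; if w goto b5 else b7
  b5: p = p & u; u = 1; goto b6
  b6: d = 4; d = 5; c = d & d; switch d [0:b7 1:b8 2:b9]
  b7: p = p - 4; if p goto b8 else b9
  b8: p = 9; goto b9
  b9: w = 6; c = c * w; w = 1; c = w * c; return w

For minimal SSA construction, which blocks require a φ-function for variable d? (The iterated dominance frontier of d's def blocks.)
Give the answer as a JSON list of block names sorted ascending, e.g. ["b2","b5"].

Answer: ["b3", "b4", "b5", "b7", "b8", "b9"]

Derivation:
idom tree: b1←b0 b2←b0 b3←b0 b4←b0 b5←b0 b6←b5 b7←b0 b8←b0 b9←b0
Dom at joins:
  b3: preds {b1,b2}: {b0,b1} ∩ {b0,b2} = {b0}; idom=b0
  b4: preds {b1,b3}: {b0,b1} ∩ {b0,b3} = {b0}; idom=b0
  b5: preds {b3,b4}: {b0,b3} ∩ {b0,b4} = {b0}; idom=b0
  b7: preds {b4,b6}: {b0,b4} ∩ {b0,b5,b6} = {b0}; idom=b0
  b8: preds {b6,b7}: {b0,b5,b6} ∩ {b0,b7} = {b0}; idom=b0
  b9: preds {b6,b7,b8}: {b0,b5,b6} ∩ {b0,b7} ∩ {b0,b8} = {b0}; idom=b0

Frontier:
  join b3 pred b1: b1 stop@b0
  join b3 pred b2: b2 stop@b0
  join b4 pred b1: b1 stop@b0
  join b4 pred b3: b3 stop@b0
  join b5 pred b3: b3 stop@b0
  join b5 pred b4: b4 stop@b0
  join b7 pred b4: b4 stop@b0
  join b7 pred b6: b6→b5 stop@b0
  join b8 pred b6: b6→b5 stop@b0
  join b8 pred b7: b7 stop@b0
  join b9 pred b6: b6→b5 stop@b0
  join b9 pred b7: b7 stop@b0
  join b9 pred b8: b8 stop@b0
  DF(b0)=∅
  DF(b1)={b3,b4}
  DF(b2)={b3}
  DF(b3)={b4,b5}
  DF(b4)={b5,b7}
  DF(b5)={b7,b8,b9}
  DF(b6)={b7,b8,b9}
  DF(b7)={b8,b9}
  DF(b8)={b9}
  DF(b9)=∅

φ for d: defs {b2,b6}
  DF⁺ = {b3,b4,b5,b7,b8,b9}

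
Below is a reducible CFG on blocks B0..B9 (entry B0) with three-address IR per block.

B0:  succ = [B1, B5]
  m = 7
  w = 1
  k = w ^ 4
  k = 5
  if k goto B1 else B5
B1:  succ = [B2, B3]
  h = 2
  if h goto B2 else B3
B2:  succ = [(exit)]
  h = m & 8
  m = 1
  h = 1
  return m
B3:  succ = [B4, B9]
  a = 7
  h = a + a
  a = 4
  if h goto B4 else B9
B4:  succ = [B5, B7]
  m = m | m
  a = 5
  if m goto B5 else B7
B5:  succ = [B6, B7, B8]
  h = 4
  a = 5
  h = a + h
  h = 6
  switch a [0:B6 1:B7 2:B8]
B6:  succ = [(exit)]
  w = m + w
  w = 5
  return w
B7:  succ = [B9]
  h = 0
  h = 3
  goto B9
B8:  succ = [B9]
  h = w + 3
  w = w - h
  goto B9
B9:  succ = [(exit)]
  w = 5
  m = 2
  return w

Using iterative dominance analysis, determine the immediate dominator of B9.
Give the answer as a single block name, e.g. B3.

Answer: B0

Analysis:
idom tree: B1←B0 B2←B1 B3←B1 B4←B3 B5←B0 B6←B5 B7←B0 B8←B5 B9←B0
Dom∩ at merges:
  B5: preds {B0,B4}: {B0} ∩ {B0,B1,B3,B4} = {B0}; idom=B0
  B7: preds {B4,B5}: {B0,B1,B3,B4} ∩ {B0,B5} = {B0}; idom=B0
  B9: preds {B3,B7,B8}: {B0,B1,B3} ∩ {B0,B7} ∩ {B0,B5,B8} = {B0}; idom=B0

idom(B9) = B0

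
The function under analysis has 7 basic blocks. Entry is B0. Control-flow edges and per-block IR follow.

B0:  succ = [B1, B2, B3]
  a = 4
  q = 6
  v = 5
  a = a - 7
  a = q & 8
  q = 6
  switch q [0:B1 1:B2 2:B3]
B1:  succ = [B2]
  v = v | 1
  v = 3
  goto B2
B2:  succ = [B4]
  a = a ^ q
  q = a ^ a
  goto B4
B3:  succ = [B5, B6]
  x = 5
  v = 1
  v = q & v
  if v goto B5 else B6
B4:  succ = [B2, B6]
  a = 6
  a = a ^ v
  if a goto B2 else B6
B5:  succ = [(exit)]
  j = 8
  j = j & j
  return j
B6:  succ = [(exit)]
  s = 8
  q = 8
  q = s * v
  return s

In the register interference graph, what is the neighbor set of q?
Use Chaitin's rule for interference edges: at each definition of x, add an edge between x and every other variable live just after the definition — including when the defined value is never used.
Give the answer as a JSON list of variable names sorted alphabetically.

Answer: ["a", "s", "v", "x"]

Analysis:
def/use:
  B0: def={a,q,v} ue=∅
  B1: def={v} ue={v}
  B2: def={a,q} ue={a,q}
  B3: def={v,x} ue={q}
  B4: def={a} ue={v}
  B5: def={j} ue=∅
  B6: def={q,s} ue={v}

Live sets:
  live B0: ∅→{a,q,v}
  live B1: {a,q,v}→{a,q,v}
  live B2: {a,q,v}→{q,v}
  live B3: {q}→{v}
  live B4: {q,v}→{a,q,v}
  live B5: ∅→∅
  live B6: {v}→∅

Interfere edges:
  a — {q,v}
  j — ∅
  q — {a,s,v,x}
  s — {q,v}
  v — {a,q,s}
  x — {q}

N(q) = ["a", "s", "v", "x"]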